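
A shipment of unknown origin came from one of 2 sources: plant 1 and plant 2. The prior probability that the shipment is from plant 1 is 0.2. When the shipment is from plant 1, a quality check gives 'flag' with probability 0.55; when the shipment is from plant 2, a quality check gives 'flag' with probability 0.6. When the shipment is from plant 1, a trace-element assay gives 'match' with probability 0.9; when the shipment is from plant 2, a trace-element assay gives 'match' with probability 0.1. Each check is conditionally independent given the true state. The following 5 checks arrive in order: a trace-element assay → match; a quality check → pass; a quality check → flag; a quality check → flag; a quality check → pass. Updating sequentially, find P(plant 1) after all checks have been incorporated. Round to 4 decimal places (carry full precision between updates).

0.7053

After a trace-element assay='match': P(plant 1) = 0.9·0.2000 / (0.9·0.2000 + 0.1·0.8000) ≈ 0.6923
After a quality check='pass': P(plant 1) = 0.45·0.6923 / (0.45·0.6923 + 0.4·0.3077) ≈ 0.7168
After a quality check='flag': P(plant 1) = 0.55·0.7168 / (0.55·0.7168 + 0.6·0.2832) ≈ 0.6988
After a quality check='flag': P(plant 1) = 0.55·0.6988 / (0.55·0.6988 + 0.6·0.3012) ≈ 0.6802
After a quality check='pass': P(plant 1) = 0.45·0.6802 / (0.45·0.6802 + 0.4·0.3198) ≈ 0.7053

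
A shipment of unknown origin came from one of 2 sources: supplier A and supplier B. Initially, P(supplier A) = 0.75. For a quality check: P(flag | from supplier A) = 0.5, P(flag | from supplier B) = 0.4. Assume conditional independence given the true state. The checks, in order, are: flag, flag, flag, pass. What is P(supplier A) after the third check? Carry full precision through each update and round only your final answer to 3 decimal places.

0.854

Each posterior becomes the prior for the next update.
After 'flag': P(supplier A) = 0.5·0.7500 / (0.5·0.7500 + 0.4·0.2500) ≈ 0.7895
After 'flag': P(supplier A) = 0.5·0.7895 / (0.5·0.7895 + 0.4·0.2105) ≈ 0.8242
After 'flag': P(supplier A) = 0.5·0.8242 / (0.5·0.8242 + 0.4·0.1758) ≈ 0.8542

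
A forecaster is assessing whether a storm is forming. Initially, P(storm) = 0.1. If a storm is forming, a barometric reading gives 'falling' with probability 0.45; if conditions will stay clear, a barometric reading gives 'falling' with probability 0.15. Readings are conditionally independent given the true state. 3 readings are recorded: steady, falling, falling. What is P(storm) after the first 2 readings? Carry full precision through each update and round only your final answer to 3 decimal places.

0.177

Apply Bayes' rule sequentially, carrying P(storm) forward.
After 'steady': P(storm) = 0.55·0.1000 / (0.55·0.1000 + 0.85·0.9000) ≈ 0.0671
After 'falling': P(storm) = 0.45·0.0671 / (0.45·0.0671 + 0.15·0.9329) ≈ 0.1774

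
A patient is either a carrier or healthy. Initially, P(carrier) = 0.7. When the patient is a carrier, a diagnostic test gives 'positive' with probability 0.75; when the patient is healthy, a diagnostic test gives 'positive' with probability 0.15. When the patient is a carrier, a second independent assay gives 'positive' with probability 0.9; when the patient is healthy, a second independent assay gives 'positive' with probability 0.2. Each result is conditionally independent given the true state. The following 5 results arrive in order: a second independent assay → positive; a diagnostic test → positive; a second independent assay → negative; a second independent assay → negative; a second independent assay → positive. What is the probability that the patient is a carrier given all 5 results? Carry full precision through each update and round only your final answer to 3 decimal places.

After a second independent assay='positive': P(carrier) = 0.9·0.7000 / (0.9·0.7000 + 0.2·0.3000) ≈ 0.9130
After a diagnostic test='positive': P(carrier) = 0.75·0.9130 / (0.75·0.9130 + 0.15·0.0870) ≈ 0.9813
After a second independent assay='negative': P(carrier) = 0.1·0.9813 / (0.1·0.9813 + 0.8·0.0187) ≈ 0.8678
After a second independent assay='negative': P(carrier) = 0.1·0.8678 / (0.1·0.8678 + 0.8·0.1322) ≈ 0.4506
After a second independent assay='positive': P(carrier) = 0.9·0.4506 / (0.9·0.4506 + 0.2·0.5494) ≈ 0.7868

0.787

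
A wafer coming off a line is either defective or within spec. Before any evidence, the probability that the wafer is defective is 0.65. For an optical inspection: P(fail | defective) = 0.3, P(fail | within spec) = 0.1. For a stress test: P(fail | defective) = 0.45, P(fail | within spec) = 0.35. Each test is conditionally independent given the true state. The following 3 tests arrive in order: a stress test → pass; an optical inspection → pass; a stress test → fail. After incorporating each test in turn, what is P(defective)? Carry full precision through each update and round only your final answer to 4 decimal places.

After a stress test='pass': P(defective) = 0.55·0.6500 / (0.55·0.6500 + 0.65·0.3500) ≈ 0.6111
After an optical inspection='pass': P(defective) = 0.7·0.6111 / (0.7·0.6111 + 0.9·0.3889) ≈ 0.5500
After a stress test='fail': P(defective) = 0.45·0.5500 / (0.45·0.5500 + 0.35·0.4500) ≈ 0.6111

0.6111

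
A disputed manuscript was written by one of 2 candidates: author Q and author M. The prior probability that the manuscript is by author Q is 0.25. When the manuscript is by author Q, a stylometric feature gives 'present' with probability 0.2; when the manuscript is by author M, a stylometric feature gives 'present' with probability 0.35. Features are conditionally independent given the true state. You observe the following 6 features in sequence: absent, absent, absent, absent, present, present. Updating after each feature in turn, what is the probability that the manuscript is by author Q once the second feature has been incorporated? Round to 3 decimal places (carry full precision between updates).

0.336

After 'absent': P(author Q) = 0.8·0.2500 / (0.8·0.2500 + 0.65·0.7500) ≈ 0.2909
After 'absent': P(author Q) = 0.8·0.2909 / (0.8·0.2909 + 0.65·0.7091) ≈ 0.3355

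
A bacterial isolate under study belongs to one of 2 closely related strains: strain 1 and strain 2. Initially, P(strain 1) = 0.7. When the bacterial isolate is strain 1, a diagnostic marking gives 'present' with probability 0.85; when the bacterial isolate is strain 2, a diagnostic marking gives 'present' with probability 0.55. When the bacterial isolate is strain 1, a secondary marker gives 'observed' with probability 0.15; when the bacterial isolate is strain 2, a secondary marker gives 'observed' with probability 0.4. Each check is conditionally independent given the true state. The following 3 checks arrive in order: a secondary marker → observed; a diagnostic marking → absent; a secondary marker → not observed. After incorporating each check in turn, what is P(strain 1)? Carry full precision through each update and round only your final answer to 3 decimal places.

0.292

Each posterior becomes the prior for the next update.
After a secondary marker='observed': P(strain 1) = 0.15·0.7000 / (0.15·0.7000 + 0.4·0.3000) ≈ 0.4667
After a diagnostic marking='absent': P(strain 1) = 0.15·0.4667 / (0.15·0.4667 + 0.45·0.5333) ≈ 0.2258
After a secondary marker='not observed': P(strain 1) = 0.85·0.2258 / (0.85·0.2258 + 0.6·0.7742) ≈ 0.2924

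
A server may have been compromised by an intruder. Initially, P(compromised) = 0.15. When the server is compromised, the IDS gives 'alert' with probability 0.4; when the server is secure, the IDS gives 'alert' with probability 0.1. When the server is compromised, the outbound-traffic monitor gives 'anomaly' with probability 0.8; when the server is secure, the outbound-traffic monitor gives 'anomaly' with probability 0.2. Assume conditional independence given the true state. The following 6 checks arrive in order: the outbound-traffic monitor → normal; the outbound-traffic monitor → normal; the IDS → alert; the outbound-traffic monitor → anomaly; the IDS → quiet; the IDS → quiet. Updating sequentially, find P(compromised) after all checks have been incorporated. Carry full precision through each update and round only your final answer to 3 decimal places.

Apply Bayes' rule sequentially, carrying P(compromised) forward.
After the outbound-traffic monitor='normal': P(compromised) = 0.2·0.1500 / (0.2·0.1500 + 0.8·0.8500) ≈ 0.0423
After the outbound-traffic monitor='normal': P(compromised) = 0.2·0.0423 / (0.2·0.0423 + 0.8·0.9577) ≈ 0.0109
After the IDS='alert': P(compromised) = 0.4·0.0109 / (0.4·0.0109 + 0.1·0.9891) ≈ 0.0423
After the outbound-traffic monitor='anomaly': P(compromised) = 0.8·0.0423 / (0.8·0.0423 + 0.2·0.9577) ≈ 0.1500
After the IDS='quiet': P(compromised) = 0.6·0.1500 / (0.6·0.1500 + 0.9·0.8500) ≈ 0.1053
After the IDS='quiet': P(compromised) = 0.6·0.1053 / (0.6·0.1053 + 0.9·0.8947) ≈ 0.0727

0.073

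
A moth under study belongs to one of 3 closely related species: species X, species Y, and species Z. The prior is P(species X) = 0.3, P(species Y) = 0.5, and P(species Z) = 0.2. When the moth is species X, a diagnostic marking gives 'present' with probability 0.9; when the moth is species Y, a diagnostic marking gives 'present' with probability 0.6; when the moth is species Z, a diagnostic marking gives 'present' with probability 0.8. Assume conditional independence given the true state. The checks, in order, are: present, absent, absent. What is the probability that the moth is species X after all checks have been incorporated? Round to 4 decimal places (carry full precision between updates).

0.0473

After 'present': normaliser = 0.9·0.3000 + 0.6·0.5000 + 0.8·0.2000; P(species X) ≈ 0.3699, P(species Y) ≈ 0.4110, P(species Z) ≈ 0.2192
After 'absent': normaliser = 0.1·0.3699 + 0.4·0.4110 + 0.2·0.2192; P(species X) ≈ 0.1508, P(species Y) ≈ 0.6704, P(species Z) ≈ 0.1788
After 'absent': normaliser = 0.1·0.1508 + 0.4·0.6704 + 0.2·0.1788; P(species X) ≈ 0.0473, P(species Y) ≈ 0.8406, P(species Z) ≈ 0.1121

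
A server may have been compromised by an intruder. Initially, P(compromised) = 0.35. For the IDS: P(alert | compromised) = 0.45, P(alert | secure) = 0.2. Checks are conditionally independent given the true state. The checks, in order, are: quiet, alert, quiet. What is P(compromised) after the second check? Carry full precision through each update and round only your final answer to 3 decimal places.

0.454

Each posterior becomes the prior for the next update.
After 'quiet': P(compromised) = 0.55·0.3500 / (0.55·0.3500 + 0.8·0.6500) ≈ 0.2702
After 'alert': P(compromised) = 0.45·0.2702 / (0.45·0.2702 + 0.2·0.7298) ≈ 0.4544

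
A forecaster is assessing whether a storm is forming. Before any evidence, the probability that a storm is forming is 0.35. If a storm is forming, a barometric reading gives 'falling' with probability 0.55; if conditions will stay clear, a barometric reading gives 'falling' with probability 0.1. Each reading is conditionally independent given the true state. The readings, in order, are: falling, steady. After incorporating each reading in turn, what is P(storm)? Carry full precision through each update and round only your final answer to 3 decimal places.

After 'falling': P(storm) = 0.55·0.3500 / (0.55·0.3500 + 0.1·0.6500) ≈ 0.7476
After 'steady': P(storm) = 0.45·0.7476 / (0.45·0.7476 + 0.9·0.2524) ≈ 0.5969

0.597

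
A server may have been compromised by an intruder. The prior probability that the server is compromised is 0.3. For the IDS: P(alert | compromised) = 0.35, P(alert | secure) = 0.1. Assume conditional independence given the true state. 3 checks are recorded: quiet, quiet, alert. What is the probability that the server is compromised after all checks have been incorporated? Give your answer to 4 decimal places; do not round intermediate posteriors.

After 'quiet': P(compromised) = 0.65·0.3000 / (0.65·0.3000 + 0.9·0.7000) ≈ 0.2364
After 'quiet': P(compromised) = 0.65·0.2364 / (0.65·0.2364 + 0.9·0.7636) ≈ 0.1827
After 'alert': P(compromised) = 0.35·0.1827 / (0.35·0.1827 + 0.1·0.8173) ≈ 0.4390

0.4390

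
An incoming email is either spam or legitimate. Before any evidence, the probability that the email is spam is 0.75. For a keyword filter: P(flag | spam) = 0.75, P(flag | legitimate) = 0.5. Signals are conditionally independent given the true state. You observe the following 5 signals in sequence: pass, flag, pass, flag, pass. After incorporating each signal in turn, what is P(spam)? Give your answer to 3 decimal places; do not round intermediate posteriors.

After 'pass': P(spam) = 0.25·0.7500 / (0.25·0.7500 + 0.5·0.2500) ≈ 0.6000
After 'flag': P(spam) = 0.75·0.6000 / (0.75·0.6000 + 0.5·0.4000) ≈ 0.6923
After 'pass': P(spam) = 0.25·0.6923 / (0.25·0.6923 + 0.5·0.3077) ≈ 0.5294
After 'flag': P(spam) = 0.75·0.5294 / (0.75·0.5294 + 0.5·0.4706) ≈ 0.6279
After 'pass': P(spam) = 0.25·0.6279 / (0.25·0.6279 + 0.5·0.3721) ≈ 0.4576

0.458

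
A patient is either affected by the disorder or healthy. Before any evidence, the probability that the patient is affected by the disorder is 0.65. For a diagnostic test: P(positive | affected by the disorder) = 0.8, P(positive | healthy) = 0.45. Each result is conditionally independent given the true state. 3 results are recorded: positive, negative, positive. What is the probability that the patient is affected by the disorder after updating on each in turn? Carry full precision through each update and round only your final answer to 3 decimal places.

0.681

After 'positive': P(affected) = 0.8·0.6500 / (0.8·0.6500 + 0.45·0.3500) ≈ 0.7675
After 'negative': P(affected) = 0.2·0.7675 / (0.2·0.7675 + 0.55·0.2325) ≈ 0.5456
After 'positive': P(affected) = 0.8·0.5456 / (0.8·0.5456 + 0.45·0.4544) ≈ 0.6810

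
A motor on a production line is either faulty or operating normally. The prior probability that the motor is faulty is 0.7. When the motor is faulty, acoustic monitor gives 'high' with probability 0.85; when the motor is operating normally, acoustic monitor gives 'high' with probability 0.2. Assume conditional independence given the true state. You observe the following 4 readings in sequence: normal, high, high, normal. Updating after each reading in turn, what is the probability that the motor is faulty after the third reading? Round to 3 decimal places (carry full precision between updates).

After 'normal': P(faulty) = 0.15·0.7000 / (0.15·0.7000 + 0.8·0.3000) ≈ 0.3043
After 'high': P(faulty) = 0.85·0.3043 / (0.85·0.3043 + 0.2·0.6957) ≈ 0.6503
After 'high': P(faulty) = 0.85·0.6503 / (0.85·0.6503 + 0.2·0.3497) ≈ 0.8877

0.888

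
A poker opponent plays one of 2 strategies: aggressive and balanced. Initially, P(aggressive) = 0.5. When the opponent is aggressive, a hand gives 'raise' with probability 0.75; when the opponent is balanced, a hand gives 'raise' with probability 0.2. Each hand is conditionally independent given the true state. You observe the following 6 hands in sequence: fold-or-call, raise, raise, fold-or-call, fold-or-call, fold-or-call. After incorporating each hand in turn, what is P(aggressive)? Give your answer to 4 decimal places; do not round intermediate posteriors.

Each posterior becomes the prior for the next update.
After 'fold-or-call': P(aggressive) = 0.25·0.5000 / (0.25·0.5000 + 0.8·0.5000) ≈ 0.2381
After 'raise': P(aggressive) = 0.75·0.2381 / (0.75·0.2381 + 0.2·0.7619) ≈ 0.5396
After 'raise': P(aggressive) = 0.75·0.5396 / (0.75·0.5396 + 0.2·0.4604) ≈ 0.8146
After 'fold-or-call': P(aggressive) = 0.25·0.8146 / (0.25·0.8146 + 0.8·0.1854) ≈ 0.5786
After 'fold-or-call': P(aggressive) = 0.25·0.5786 / (0.25·0.5786 + 0.8·0.4214) ≈ 0.3003
After 'fold-or-call': P(aggressive) = 0.25·0.3003 / (0.25·0.3003 + 0.8·0.6997) ≈ 0.1183

0.1183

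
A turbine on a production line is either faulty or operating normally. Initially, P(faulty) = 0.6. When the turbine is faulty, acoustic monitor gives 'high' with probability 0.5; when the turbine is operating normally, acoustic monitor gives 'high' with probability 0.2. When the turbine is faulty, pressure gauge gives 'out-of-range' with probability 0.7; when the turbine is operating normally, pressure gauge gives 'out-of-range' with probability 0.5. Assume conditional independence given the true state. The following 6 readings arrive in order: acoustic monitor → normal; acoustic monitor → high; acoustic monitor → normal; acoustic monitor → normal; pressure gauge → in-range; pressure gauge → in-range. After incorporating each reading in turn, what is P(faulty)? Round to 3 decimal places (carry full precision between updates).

0.248

After acoustic monitor='normal': P(faulty) = 0.5·0.6000 / (0.5·0.6000 + 0.8·0.4000) ≈ 0.4839
After acoustic monitor='high': P(faulty) = 0.5·0.4839 / (0.5·0.4839 + 0.2·0.5161) ≈ 0.7009
After acoustic monitor='normal': P(faulty) = 0.5·0.7009 / (0.5·0.7009 + 0.8·0.2991) ≈ 0.5943
After acoustic monitor='normal': P(faulty) = 0.5·0.5943 / (0.5·0.5943 + 0.8·0.4057) ≈ 0.4780
After pressure gauge='in-range': P(faulty) = 0.3·0.4780 / (0.3·0.4780 + 0.5·0.5220) ≈ 0.3546
After pressure gauge='in-range': P(faulty) = 0.3·0.3546 / (0.3·0.3546 + 0.5·0.6454) ≈ 0.2479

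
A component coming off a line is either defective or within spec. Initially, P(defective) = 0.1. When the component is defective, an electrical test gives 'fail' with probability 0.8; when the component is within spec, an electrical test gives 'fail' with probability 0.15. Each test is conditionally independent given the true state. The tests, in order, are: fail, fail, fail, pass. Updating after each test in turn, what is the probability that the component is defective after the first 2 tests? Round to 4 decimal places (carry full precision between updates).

0.7596

After 'fail': P(defective) = 0.8·0.1000 / (0.8·0.1000 + 0.15·0.9000) ≈ 0.3721
After 'fail': P(defective) = 0.8·0.3721 / (0.8·0.3721 + 0.15·0.6279) ≈ 0.7596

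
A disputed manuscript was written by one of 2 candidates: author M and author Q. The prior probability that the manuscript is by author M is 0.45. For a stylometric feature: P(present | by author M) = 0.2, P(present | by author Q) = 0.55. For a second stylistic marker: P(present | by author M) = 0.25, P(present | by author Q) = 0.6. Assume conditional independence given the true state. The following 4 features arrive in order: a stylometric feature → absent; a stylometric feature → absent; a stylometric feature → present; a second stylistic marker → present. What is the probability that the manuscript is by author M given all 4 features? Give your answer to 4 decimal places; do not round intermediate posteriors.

After a stylometric feature='absent': P(author M) = 0.8·0.4500 / (0.8·0.4500 + 0.45·0.5500) ≈ 0.5926
After a stylometric feature='absent': P(author M) = 0.8·0.5926 / (0.8·0.5926 + 0.45·0.4074) ≈ 0.7211
After a stylometric feature='present': P(author M) = 0.2·0.7211 / (0.2·0.7211 + 0.55·0.2789) ≈ 0.4846
After a second stylistic marker='present': P(author M) = 0.25·0.4846 / (0.25·0.4846 + 0.6·0.5154) ≈ 0.2815

0.2815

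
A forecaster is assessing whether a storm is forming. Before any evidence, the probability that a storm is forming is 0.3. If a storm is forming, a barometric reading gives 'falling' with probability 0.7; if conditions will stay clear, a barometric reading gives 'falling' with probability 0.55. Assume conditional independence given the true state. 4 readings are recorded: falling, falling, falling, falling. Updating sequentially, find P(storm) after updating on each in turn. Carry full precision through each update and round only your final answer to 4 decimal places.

After 'falling': P(storm) = 0.7·0.3000 / (0.7·0.3000 + 0.55·0.7000) ≈ 0.3529
After 'falling': P(storm) = 0.7·0.3529 / (0.7·0.3529 + 0.55·0.6471) ≈ 0.4098
After 'falling': P(storm) = 0.7·0.4098 / (0.7·0.4098 + 0.55·0.5902) ≈ 0.4691
After 'falling': P(storm) = 0.7·0.4691 / (0.7·0.4691 + 0.55·0.5309) ≈ 0.5293

0.5293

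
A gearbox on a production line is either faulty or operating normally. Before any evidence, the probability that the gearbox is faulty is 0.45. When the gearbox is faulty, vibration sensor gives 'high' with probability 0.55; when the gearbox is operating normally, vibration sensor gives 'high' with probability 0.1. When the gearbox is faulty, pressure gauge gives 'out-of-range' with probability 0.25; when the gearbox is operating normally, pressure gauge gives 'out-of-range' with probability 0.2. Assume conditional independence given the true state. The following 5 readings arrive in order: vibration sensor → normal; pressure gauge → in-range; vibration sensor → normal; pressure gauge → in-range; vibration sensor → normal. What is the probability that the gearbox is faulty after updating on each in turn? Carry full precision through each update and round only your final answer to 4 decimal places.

0.0825

After vibration sensor='normal': P(faulty) = 0.45·0.4500 / (0.45·0.4500 + 0.9·0.5500) ≈ 0.2903
After pressure gauge='in-range': P(faulty) = 0.75·0.2903 / (0.75·0.2903 + 0.8·0.7097) ≈ 0.2772
After vibration sensor='normal': P(faulty) = 0.45·0.2772 / (0.45·0.2772 + 0.9·0.7228) ≈ 0.1609
After pressure gauge='in-range': P(faulty) = 0.75·0.1609 / (0.75·0.1609 + 0.8·0.8391) ≈ 0.1524
After vibration sensor='normal': P(faulty) = 0.45·0.1524 / (0.45·0.1524 + 0.9·0.8476) ≈ 0.0825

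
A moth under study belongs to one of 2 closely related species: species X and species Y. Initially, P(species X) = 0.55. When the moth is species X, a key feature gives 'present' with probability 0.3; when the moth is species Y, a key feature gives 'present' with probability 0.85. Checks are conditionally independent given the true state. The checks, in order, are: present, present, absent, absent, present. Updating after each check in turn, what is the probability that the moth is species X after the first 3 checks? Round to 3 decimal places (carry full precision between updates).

After 'present': P(species X) = 0.3·0.5500 / (0.3·0.5500 + 0.85·0.4500) ≈ 0.3014
After 'present': P(species X) = 0.3·0.3014 / (0.3·0.3014 + 0.85·0.6986) ≈ 0.1321
After 'absent': P(species X) = 0.7·0.1321 / (0.7·0.1321 + 0.15·0.8679) ≈ 0.4154

0.415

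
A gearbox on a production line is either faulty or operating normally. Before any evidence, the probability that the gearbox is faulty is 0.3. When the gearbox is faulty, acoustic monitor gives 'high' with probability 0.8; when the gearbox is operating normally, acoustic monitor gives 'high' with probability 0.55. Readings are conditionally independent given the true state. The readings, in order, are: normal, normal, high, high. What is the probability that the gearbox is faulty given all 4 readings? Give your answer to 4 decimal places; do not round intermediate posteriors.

After 'normal': P(faulty) = 0.2·0.3000 / (0.2·0.3000 + 0.45·0.7000) ≈ 0.1600
After 'normal': P(faulty) = 0.2·0.1600 / (0.2·0.1600 + 0.45·0.8400) ≈ 0.0780
After 'high': P(faulty) = 0.8·0.0780 / (0.8·0.0780 + 0.55·0.9220) ≈ 0.1096
After 'high': P(faulty) = 0.8·0.1096 / (0.8·0.1096 + 0.55·0.8904) ≈ 0.1519

0.1519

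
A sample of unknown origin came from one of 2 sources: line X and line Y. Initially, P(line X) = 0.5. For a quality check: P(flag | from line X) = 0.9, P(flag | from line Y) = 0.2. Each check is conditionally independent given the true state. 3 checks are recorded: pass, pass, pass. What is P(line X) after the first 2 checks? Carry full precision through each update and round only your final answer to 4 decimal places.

After 'pass': P(line X) = 0.1·0.5000 / (0.1·0.5000 + 0.8·0.5000) ≈ 0.1111
After 'pass': P(line X) = 0.1·0.1111 / (0.1·0.1111 + 0.8·0.8889) ≈ 0.0154

0.0154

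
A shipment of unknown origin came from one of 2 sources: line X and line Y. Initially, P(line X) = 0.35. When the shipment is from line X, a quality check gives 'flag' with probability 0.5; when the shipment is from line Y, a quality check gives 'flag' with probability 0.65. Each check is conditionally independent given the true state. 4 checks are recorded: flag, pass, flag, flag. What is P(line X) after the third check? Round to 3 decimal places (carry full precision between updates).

0.313

After 'flag': P(line X) = 0.5·0.3500 / (0.5·0.3500 + 0.65·0.6500) ≈ 0.2929
After 'pass': P(line X) = 0.5·0.2929 / (0.5·0.2929 + 0.35·0.7071) ≈ 0.3717
After 'flag': P(line X) = 0.5·0.3717 / (0.5·0.3717 + 0.65·0.6283) ≈ 0.3128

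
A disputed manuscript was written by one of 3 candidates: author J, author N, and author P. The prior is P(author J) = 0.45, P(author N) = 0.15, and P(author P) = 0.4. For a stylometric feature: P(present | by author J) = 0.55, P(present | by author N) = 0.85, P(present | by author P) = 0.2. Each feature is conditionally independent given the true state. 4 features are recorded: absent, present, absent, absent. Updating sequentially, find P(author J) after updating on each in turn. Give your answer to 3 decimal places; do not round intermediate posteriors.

After 'absent': normaliser = 0.45·0.4500 + 0.15·0.1500 + 0.8·0.4000; P(author J) ≈ 0.3716, P(author N) ≈ 0.0413, P(author P) ≈ 0.5872
After 'present': normaliser = 0.55·0.3716 + 0.85·0.0413 + 0.2·0.5872; P(author J) ≈ 0.5726, P(author N) ≈ 0.0983, P(author P) ≈ 0.3290
After 'absent': normaliser = 0.45·0.5726 + 0.15·0.0983 + 0.8·0.3290; P(author J) ≈ 0.4810, P(author N) ≈ 0.0275, P(author P) ≈ 0.4914
After 'absent': normaliser = 0.45·0.4810 + 0.15·0.0275 + 0.8·0.4914; P(author J) ≈ 0.3527, P(author N) ≈ 0.0067, P(author P) ≈ 0.6406

0.353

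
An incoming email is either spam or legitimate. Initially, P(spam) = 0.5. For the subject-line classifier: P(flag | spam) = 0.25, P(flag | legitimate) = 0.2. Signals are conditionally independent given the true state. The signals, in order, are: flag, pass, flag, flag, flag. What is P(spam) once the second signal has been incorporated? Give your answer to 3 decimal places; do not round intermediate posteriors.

0.540

Apply Bayes' rule sequentially, carrying P(spam) forward.
After 'flag': P(spam) = 0.25·0.5000 / (0.25·0.5000 + 0.2·0.5000) ≈ 0.5556
After 'pass': P(spam) = 0.75·0.5556 / (0.75·0.5556 + 0.8·0.4444) ≈ 0.5396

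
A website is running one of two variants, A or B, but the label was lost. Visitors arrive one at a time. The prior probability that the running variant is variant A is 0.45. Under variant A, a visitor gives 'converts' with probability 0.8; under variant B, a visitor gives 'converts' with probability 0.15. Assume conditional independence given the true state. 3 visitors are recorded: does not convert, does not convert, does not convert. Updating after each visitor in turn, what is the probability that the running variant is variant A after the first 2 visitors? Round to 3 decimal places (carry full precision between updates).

After 'does not convert': P(A) = 0.2·0.4500 / (0.2·0.4500 + 0.85·0.5500) ≈ 0.1614
After 'does not convert': P(A) = 0.2·0.1614 / (0.2·0.1614 + 0.85·0.8386) ≈ 0.0433

0.043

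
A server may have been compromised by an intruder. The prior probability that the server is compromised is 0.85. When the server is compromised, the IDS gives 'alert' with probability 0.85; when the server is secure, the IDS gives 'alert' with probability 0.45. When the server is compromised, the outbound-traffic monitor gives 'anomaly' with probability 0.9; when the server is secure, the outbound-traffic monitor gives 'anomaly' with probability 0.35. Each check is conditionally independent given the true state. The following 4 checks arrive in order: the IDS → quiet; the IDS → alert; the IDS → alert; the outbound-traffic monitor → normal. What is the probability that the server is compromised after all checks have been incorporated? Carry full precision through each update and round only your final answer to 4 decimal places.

0.4590

After the IDS='quiet': P(compromised) = 0.15·0.8500 / (0.15·0.8500 + 0.55·0.1500) ≈ 0.6071
After the IDS='alert': P(compromised) = 0.85·0.6071 / (0.85·0.6071 + 0.45·0.3929) ≈ 0.7448
After the IDS='alert': P(compromised) = 0.85·0.7448 / (0.85·0.7448 + 0.45·0.2552) ≈ 0.8465
After the outbound-traffic monitor='normal': P(compromised) = 0.1·0.8465 / (0.1·0.8465 + 0.65·0.1535) ≈ 0.4590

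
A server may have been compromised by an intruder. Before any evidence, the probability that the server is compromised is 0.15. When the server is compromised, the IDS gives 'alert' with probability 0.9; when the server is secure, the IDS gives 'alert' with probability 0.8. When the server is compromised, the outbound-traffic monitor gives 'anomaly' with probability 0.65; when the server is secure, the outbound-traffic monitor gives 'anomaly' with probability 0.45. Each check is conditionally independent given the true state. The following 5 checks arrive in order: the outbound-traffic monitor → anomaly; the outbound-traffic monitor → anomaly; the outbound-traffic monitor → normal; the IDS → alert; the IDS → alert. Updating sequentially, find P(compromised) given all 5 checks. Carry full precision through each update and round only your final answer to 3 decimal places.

After the outbound-traffic monitor='anomaly': P(compromised) = 0.65·0.1500 / (0.65·0.1500 + 0.45·0.8500) ≈ 0.2031
After the outbound-traffic monitor='anomaly': P(compromised) = 0.65·0.2031 / (0.65·0.2031 + 0.45·0.7969) ≈ 0.2691
After the outbound-traffic monitor='normal': P(compromised) = 0.35·0.2691 / (0.35·0.2691 + 0.55·0.7309) ≈ 0.1898
After the IDS='alert': P(compromised) = 0.9·0.1898 / (0.9·0.1898 + 0.8·0.8102) ≈ 0.2086
After the IDS='alert': P(compromised) = 0.9·0.2086 / (0.9·0.2086 + 0.8·0.7914) ≈ 0.2287

0.229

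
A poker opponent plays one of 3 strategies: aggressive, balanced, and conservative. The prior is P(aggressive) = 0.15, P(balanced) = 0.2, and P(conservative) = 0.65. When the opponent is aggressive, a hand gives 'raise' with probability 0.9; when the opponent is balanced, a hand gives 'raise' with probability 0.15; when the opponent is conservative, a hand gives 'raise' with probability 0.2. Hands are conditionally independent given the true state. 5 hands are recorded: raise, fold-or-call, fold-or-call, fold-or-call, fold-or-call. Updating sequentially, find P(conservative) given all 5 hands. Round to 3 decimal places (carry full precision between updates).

0.773

Apply Bayes' rule sequentially, carrying P(conservative) forward.
After 'raise': normaliser = 0.9·0.1500 + 0.15·0.2000 + 0.2·0.6500; P(aggressive) ≈ 0.4576, P(balanced) ≈ 0.1017, P(conservative) ≈ 0.4407
After 'fold-or-call': normaliser = 0.1·0.4576 + 0.85·0.1017 + 0.8·0.4407; P(aggressive) ≈ 0.0944, P(balanced) ≈ 0.1783, P(conservative) ≈ 0.7273
After 'fold-or-call': normaliser = 0.1·0.0944 + 0.85·0.1783 + 0.8·0.7273; P(aggressive) ≈ 0.0127, P(balanced) ≈ 0.2040, P(conservative) ≈ 0.7832
After 'fold-or-call': normaliser = 0.1·0.0127 + 0.85·0.2040 + 0.8·0.7832; P(aggressive) ≈ 0.0016, P(balanced) ≈ 0.2164, P(conservative) ≈ 0.7820
After 'fold-or-call': normaliser = 0.1·0.0016 + 0.85·0.2164 + 0.8·0.7820; P(aggressive) ≈ 0.0002, P(balanced) ≈ 0.2272, P(conservative) ≈ 0.7726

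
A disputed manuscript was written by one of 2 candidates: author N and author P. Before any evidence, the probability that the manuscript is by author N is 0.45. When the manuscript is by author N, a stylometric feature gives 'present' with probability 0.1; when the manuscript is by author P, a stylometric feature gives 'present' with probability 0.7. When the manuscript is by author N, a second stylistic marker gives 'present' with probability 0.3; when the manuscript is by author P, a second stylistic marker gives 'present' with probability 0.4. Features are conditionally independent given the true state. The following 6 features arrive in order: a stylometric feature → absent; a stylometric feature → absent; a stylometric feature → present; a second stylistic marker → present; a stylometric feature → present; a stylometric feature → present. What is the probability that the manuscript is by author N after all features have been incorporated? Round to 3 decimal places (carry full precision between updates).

After a stylometric feature='absent': P(author N) = 0.9·0.4500 / (0.9·0.4500 + 0.3·0.5500) ≈ 0.7105
After a stylometric feature='absent': P(author N) = 0.9·0.7105 / (0.9·0.7105 + 0.3·0.2895) ≈ 0.8804
After a stylometric feature='present': P(author N) = 0.1·0.8804 / (0.1·0.8804 + 0.7·0.1196) ≈ 0.5127
After a second stylistic marker='present': P(author N) = 0.3·0.5127 / (0.3·0.5127 + 0.4·0.4873) ≈ 0.4410
After a stylometric feature='present': P(author N) = 0.1·0.4410 / (0.1·0.4410 + 0.7·0.5590) ≈ 0.1013
After a stylometric feature='present': P(author N) = 0.1·0.1013 / (0.1·0.1013 + 0.7·0.8987) ≈ 0.0158

0.016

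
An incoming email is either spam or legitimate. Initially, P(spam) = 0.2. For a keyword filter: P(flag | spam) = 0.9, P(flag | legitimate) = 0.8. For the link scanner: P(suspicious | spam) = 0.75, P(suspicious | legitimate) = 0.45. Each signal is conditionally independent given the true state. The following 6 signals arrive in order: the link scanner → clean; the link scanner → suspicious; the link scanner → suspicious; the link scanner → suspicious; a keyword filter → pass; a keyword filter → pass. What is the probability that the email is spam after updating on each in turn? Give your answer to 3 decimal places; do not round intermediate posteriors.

0.116

Each posterior becomes the prior for the next update.
After the link scanner='clean': P(spam) = 0.25·0.2000 / (0.25·0.2000 + 0.55·0.8000) ≈ 0.1020
After the link scanner='suspicious': P(spam) = 0.75·0.1020 / (0.75·0.1020 + 0.45·0.8980) ≈ 0.1592
After the link scanner='suspicious': P(spam) = 0.75·0.1592 / (0.75·0.1592 + 0.45·0.8408) ≈ 0.2399
After the link scanner='suspicious': P(spam) = 0.75·0.2399 / (0.75·0.2399 + 0.45·0.7601) ≈ 0.3447
After a keyword filter='pass': P(spam) = 0.1·0.3447 / (0.1·0.3447 + 0.2·0.6553) ≈ 0.2083
After a keyword filter='pass': P(spam) = 0.1·0.2083 / (0.1·0.2083 + 0.2·0.7917) ≈ 0.1162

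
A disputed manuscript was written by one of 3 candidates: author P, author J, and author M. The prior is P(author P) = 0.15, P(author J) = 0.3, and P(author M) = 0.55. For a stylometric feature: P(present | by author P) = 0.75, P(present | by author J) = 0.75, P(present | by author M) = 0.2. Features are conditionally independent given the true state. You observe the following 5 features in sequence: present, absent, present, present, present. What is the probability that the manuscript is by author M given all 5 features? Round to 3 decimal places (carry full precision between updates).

0.019

Each posterior becomes the prior for the next update.
After 'present': normaliser = 0.75·0.1500 + 0.75·0.3000 + 0.2·0.5500; P(author P) ≈ 0.2514, P(author J) ≈ 0.5028, P(author M) ≈ 0.2458
After 'absent': normaliser = 0.25·0.2514 + 0.25·0.5028 + 0.8·0.2458; P(author P) ≈ 0.1632, P(author J) ≈ 0.3263, P(author M) ≈ 0.5105
After 'present': normaliser = 0.75·0.1632 + 0.75·0.3263 + 0.2·0.5105; P(author P) ≈ 0.2608, P(author J) ≈ 0.5216, P(author M) ≈ 0.2176
After 'present': normaliser = 0.75·0.2608 + 0.75·0.5216 + 0.2·0.2176; P(author P) ≈ 0.3103, P(author J) ≈ 0.6206, P(author M) ≈ 0.0690
After 'present': normaliser = 0.75·0.3103 + 0.75·0.6206 + 0.2·0.0690; P(author P) ≈ 0.3269, P(author J) ≈ 0.6537, P(author M) ≈ 0.0194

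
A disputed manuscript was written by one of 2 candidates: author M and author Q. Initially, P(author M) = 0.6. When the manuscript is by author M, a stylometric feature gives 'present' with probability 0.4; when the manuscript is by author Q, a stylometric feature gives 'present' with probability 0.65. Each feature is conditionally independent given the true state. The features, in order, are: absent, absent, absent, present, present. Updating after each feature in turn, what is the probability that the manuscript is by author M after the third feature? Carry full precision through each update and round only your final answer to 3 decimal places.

0.883

Apply Bayes' rule sequentially, carrying P(author M) forward.
After 'absent': P(author M) = 0.6·0.6000 / (0.6·0.6000 + 0.35·0.4000) ≈ 0.7200
After 'absent': P(author M) = 0.6·0.7200 / (0.6·0.7200 + 0.35·0.2800) ≈ 0.8151
After 'absent': P(author M) = 0.6·0.8151 / (0.6·0.8151 + 0.35·0.1849) ≈ 0.8831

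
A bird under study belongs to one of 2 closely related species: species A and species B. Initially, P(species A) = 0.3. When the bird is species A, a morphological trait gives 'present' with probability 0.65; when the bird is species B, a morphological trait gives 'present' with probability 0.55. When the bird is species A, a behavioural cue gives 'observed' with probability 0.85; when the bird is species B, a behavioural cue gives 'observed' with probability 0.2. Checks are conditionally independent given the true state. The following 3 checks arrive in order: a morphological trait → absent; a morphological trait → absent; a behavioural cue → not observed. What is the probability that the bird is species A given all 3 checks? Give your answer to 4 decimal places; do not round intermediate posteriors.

0.0464

Each posterior becomes the prior for the next update.
After a morphological trait='absent': P(species A) = 0.35·0.3000 / (0.35·0.3000 + 0.45·0.7000) ≈ 0.2500
After a morphological trait='absent': P(species A) = 0.35·0.2500 / (0.35·0.2500 + 0.45·0.7500) ≈ 0.2059
After a behavioural cue='not observed': P(species A) = 0.15·0.2059 / (0.15·0.2059 + 0.8·0.7941) ≈ 0.0464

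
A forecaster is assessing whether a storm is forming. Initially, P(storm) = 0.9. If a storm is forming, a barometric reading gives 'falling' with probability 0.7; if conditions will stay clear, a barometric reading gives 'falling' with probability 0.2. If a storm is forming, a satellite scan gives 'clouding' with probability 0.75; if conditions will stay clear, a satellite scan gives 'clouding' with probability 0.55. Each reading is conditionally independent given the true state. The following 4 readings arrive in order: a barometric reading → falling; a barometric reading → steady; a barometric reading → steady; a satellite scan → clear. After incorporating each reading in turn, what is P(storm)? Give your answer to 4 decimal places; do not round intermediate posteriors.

After a barometric reading='falling': P(storm) = 0.7·0.9000 / (0.7·0.9000 + 0.2·0.1000) ≈ 0.9692
After a barometric reading='steady': P(storm) = 0.3·0.9692 / (0.3·0.9692 + 0.8·0.0308) ≈ 0.9220
After a barometric reading='steady': P(storm) = 0.3·0.9220 / (0.3·0.9220 + 0.8·0.0780) ≈ 0.8158
After a satellite scan='clear': P(storm) = 0.25·0.8158 / (0.25·0.8158 + 0.45·0.1842) ≈ 0.7111

0.7111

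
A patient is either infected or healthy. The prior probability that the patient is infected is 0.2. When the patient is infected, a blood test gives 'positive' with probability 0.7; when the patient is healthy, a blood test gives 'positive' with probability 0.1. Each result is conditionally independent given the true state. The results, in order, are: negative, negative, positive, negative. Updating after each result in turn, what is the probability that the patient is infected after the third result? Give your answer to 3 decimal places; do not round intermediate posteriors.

After 'negative': P(infected) = 0.3·0.2000 / (0.3·0.2000 + 0.9·0.8000) ≈ 0.0769
After 'negative': P(infected) = 0.3·0.0769 / (0.3·0.0769 + 0.9·0.9231) ≈ 0.0270
After 'positive': P(infected) = 0.7·0.0270 / (0.7·0.0270 + 0.1·0.9730) ≈ 0.1628

0.163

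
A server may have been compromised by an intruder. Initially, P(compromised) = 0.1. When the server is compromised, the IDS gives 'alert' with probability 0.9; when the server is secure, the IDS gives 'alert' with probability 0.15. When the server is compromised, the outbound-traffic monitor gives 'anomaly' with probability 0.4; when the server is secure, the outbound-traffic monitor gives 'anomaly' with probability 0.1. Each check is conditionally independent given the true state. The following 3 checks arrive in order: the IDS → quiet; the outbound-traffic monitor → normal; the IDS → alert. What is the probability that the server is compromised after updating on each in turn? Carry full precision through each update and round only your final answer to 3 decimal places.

0.050

After the IDS='quiet': P(compromised) = 0.1·0.1000 / (0.1·0.1000 + 0.85·0.9000) ≈ 0.0129
After the outbound-traffic monitor='normal': P(compromised) = 0.6·0.0129 / (0.6·0.0129 + 0.9·0.9871) ≈ 0.0086
After the IDS='alert': P(compromised) = 0.9·0.0086 / (0.9·0.0086 + 0.15·0.9914) ≈ 0.0497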